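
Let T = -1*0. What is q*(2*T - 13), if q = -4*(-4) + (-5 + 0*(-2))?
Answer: -143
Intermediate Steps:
T = 0
q = 11 (q = 16 + (-5 + 0) = 16 - 5 = 11)
q*(2*T - 13) = 11*(2*0 - 13) = 11*(0 - 13) = 11*(-13) = -143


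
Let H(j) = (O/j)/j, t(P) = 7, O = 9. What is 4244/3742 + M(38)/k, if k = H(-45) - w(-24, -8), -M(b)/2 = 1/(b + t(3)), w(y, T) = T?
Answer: 3803012/3369671 ≈ 1.1286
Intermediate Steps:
H(j) = 9/j² (H(j) = (9/j)/j = 9/j²)
M(b) = -2/(7 + b) (M(b) = -2/(b + 7) = -2/(7 + b))
k = 1801/225 (k = 9/(-45)² - 1*(-8) = 9*(1/2025) + 8 = 1/225 + 8 = 1801/225 ≈ 8.0044)
4244/3742 + M(38)/k = 4244/3742 + (-2/(7 + 38))/(1801/225) = 4244*(1/3742) - 2/45*(225/1801) = 2122/1871 - 2*1/45*(225/1801) = 2122/1871 - 2/45*225/1801 = 2122/1871 - 10/1801 = 3803012/3369671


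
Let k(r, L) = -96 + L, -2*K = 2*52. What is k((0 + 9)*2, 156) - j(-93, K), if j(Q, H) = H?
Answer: 112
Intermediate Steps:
K = -52 ≈ -52.000
k((0 + 9)*2, 156) - j(-93, K) = (-96 + 156) - 1*(-52) = 60 + 52 = 112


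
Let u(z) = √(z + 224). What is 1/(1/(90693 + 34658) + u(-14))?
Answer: -125351/3299703372209 + 15712873201*√210/3299703372209 ≈ 0.069007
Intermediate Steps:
u(z) = √(224 + z)
1/(1/(90693 + 34658) + u(-14)) = 1/(1/(90693 + 34658) + √(224 - 14)) = 1/(1/125351 + √210)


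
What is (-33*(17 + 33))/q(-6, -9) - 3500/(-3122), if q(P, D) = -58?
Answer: 191225/6467 ≈ 29.569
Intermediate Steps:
(-33*(17 + 33))/q(-6, -9) - 3500/(-3122) = -33*(17 + 33)/(-58) - 3500/(-3122) = -33*50*(-1/58) - 3500*(-1/3122) = -1650*(-1/58) + 250/223 = 825/29 + 250/223 = 191225/6467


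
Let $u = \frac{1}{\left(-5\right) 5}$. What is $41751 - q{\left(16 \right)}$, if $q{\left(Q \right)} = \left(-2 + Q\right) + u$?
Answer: $\frac{1043426}{25} \approx 41737.0$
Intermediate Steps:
$u = - \frac{1}{25}$ ($u = \frac{1}{-25} = - \frac{1}{25} \approx -0.04$)
$q{\left(Q \right)} = - \frac{51}{25} + Q$ ($q{\left(Q \right)} = \left(-2 + Q\right) - \frac{1}{25} = - \frac{51}{25} + Q$)
$41751 - q{\left(16 \right)} = 41751 - \left(- \frac{51}{25} + 16\right) = 41751 - \frac{349}{25} = \frac{1043426}{25}$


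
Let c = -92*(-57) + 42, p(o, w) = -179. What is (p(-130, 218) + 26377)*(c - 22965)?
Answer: -463154442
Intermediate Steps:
c = 5286 (c = 5244 + 42 = 5286)
(p(-130, 218) + 26377)*(c - 22965) = (-179 + 26377)*(5286 - 22965) = 26198*(-17679) = -463154442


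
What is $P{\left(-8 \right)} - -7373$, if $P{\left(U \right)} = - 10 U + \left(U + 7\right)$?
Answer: $7452$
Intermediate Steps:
$P{\left(U \right)} = 7 - 9 U$ ($P{\left(U \right)} = - 10 U + \left(7 + U\right) = 7 - 9 U$)
$P{\left(-8 \right)} - -7373 = \left(7 - -72\right) - -7373 = \left(7 + 72\right) + 7373 = 79 + 7373 = 7452$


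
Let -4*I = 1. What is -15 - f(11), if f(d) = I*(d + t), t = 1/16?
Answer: -783/64 ≈ -12.234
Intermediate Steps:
I = -¼ (I = -¼*1 = -¼ ≈ -0.25000)
t = 1/16 ≈ 0.062500
f(d) = -1/64 - d/4 (f(d) = -(d + 1/16)/4 = -(1/16 + d)/4 = -1/64 - d/4)
-15 - f(11) = -15 - (-1/64 - ¼*11) = -15 - (-1/64 - 11/4) = -15 - 1*(-177/64) = -15 + 177/64 = -783/64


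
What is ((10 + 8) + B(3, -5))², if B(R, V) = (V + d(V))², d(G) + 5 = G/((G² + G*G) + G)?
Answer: 94848121/6561 ≈ 14456.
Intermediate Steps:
d(G) = -5 + G/(G + 2*G²) (d(G) = -5 + G/((G² + G*G) + G) = -5 + G/((G² + G²) + G) = -5 + G/(2*G² + G) = -5 + G/(G + 2*G²))
B(R, V) = (V + 2*(-2 - 5*V)/(1 + 2*V))²
((10 + 8) + B(3, -5))² = ((10 + 8) + (-4 - 9*(-5) + 2*(-5)²)²/(1 + 2*(-5))²)² = (18 + (-4 + 45 + 2*25)²/(1 - 10)²)² = (18 + (-4 + 45 + 50)²/(-9)²)² = (18 + (1/81)*91²)² = (18 + (1/81)*8281)² = (18 + 8281/81)² = (9739/81)² = 94848121/6561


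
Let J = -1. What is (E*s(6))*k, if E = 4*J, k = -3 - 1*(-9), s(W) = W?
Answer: -144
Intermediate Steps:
k = 6 (k = -3 + 9 = 6)
E = -4 (E = 4*(-1) = -4)
(E*s(6))*k = -4*6*6 = -24*6 = -144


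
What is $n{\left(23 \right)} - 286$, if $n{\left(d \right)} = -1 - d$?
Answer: $-310$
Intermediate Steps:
$n{\left(23 \right)} - 286 = \left(-1 - 23\right) - 286 = -24 - 286 = -310$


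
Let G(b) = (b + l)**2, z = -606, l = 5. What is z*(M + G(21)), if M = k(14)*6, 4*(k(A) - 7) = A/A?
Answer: -436017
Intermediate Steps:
k(A) = 29/4 (k(A) = 7 + (A/A)/4 = 7 + (1/4)*1 = 7 + 1/4 = 29/4)
M = 87/2 (M = (29/4)*6 = 87/2 ≈ 43.500)
G(b) = (5 + b)**2 (G(b) = (b + 5)**2 = (5 + b)**2)
z*(M + G(21)) = -606*(87/2 + (5 + 21)**2) = -606*(87/2 + 26**2) = -606*(87/2 + 676) = -606*1439/2 = -436017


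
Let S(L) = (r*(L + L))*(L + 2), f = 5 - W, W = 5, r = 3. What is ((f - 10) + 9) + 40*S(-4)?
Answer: 1919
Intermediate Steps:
f = 0 (f = 5 - 1*5 = 5 - 5 = 0)
S(L) = 6*L*(2 + L) (S(L) = (3*(L + L))*(L + 2) = (3*(2*L))*(2 + L) = (6*L)*(2 + L) = 6*L*(2 + L))
((f - 10) + 9) + 40*S(-4) = ((0 - 10) + 9) + 40*(6*(-4)*(2 - 4)) = (-10 + 9) + 40*(6*(-4)*(-2)) = -1 + 40*48 = -1 + 1920 = 1919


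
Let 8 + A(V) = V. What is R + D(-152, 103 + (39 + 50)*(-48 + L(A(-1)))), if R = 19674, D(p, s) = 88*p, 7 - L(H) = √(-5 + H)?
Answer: 6298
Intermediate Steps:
A(V) = -8 + V
L(H) = 7 - √(-5 + H)
R + D(-152, 103 + (39 + 50)*(-48 + L(A(-1)))) = 19674 + 88*(-152) = 19674 - 13376 = 6298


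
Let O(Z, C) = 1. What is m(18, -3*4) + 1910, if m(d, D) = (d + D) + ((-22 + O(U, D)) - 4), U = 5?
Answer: 1891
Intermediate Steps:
m(d, D) = -25 + D + d (m(d, D) = (d + D) + ((-22 + 1) - 4) = (D + d) + (-21 - 4) = (D + d) - 25 = -25 + D + d)
m(18, -3*4) + 1910 = (-25 - 3*4 + 18) + 1910 = (-25 - 12 + 18) + 1910 = -19 + 1910 = 1891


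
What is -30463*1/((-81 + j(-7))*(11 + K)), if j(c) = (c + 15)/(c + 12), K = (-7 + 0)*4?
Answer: -152315/6749 ≈ -22.569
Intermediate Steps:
K = -28 (K = -7*4 = -28)
j(c) = (15 + c)/(12 + c)
-30463*1/((-81 + j(-7))*(11 + K)) = -30463*1/((-81 + (15 - 7)/(12 - 7))*(11 - 28)) = -30463*(-1/(17*(-81 + 8/5))) = -30463/((-17*(-397/5))) = -30463/6749/5 = -30463*5/6749 = -152315/6749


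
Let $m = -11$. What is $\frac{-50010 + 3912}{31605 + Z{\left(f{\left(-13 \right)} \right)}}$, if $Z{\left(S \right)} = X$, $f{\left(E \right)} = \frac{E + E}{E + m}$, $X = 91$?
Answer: $- \frac{23049}{15848} \approx -1.4544$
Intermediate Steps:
$f{\left(E \right)} = \frac{2 E}{-11 + E}$ ($f{\left(E \right)} = \frac{E + E}{E - 11} = \frac{2 E}{-11 + E}$)
$Z{\left(S \right)} = 91$
$\frac{-50010 + 3912}{31605 + Z{\left(f{\left(-13 \right)} \right)}} = \frac{-50010 + 3912}{31605 + 91} = - \frac{46098}{31696} = \left(-46098\right) \frac{1}{31696} = - \frac{23049}{15848}$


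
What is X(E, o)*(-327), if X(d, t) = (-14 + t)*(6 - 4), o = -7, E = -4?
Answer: 13734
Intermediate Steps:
X(d, t) = -28 + 2*t (X(d, t) = (-14 + t)*2 = -28 + 2*t)
X(E, o)*(-327) = (-28 + 2*(-7))*(-327) = (-28 - 14)*(-327) = -42*(-327) = 13734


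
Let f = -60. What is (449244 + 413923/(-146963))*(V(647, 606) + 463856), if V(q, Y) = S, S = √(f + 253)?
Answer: 30624622926920944/146963 + 66021832049*√193/146963 ≈ 2.0839e+11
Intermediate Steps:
S = √193 (S = √(-60 + 253) = √193 ≈ 13.892)
V(q, Y) = √193
(449244 + 413923/(-146963))*(V(647, 606) + 463856) = (449244 + 413923/(-146963))*(√193 + 463856) = (449244 + 413923*(-1/146963))*(463856 + √193) = (449244 - 413923/146963)*(463856 + √193) = 66021832049*(463856 + √193)/146963 = 30624622926920944/146963 + 66021832049*√193/146963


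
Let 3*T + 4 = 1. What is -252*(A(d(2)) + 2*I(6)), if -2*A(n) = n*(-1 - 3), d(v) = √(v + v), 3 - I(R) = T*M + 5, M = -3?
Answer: 1512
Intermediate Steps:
T = -1 (T = -4/3 + (⅓)*1 = -4/3 + ⅓ = -1)
I(R) = -5 (I(R) = 3 - (-1*(-3) + 5) = 3 - (3 + 5) = 3 - 1*8 = 3 - 8 = -5)
d(v) = √2*√v (d(v) = √(2*v) = √2*√v)
A(n) = 2*n (A(n) = -n*(-1 - 3)/2 = -n*(-4)/2 = -(-2)*n = 2*n)
-252*(A(d(2)) + 2*I(6)) = -252*(2*(√2*√2) + 2*(-5)) = -252*(2*2 - 10) = -252*(4 - 10) = -252*(-6) = 1512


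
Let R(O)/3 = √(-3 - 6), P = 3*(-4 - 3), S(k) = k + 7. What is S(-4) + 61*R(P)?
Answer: 3 + 549*I ≈ 3.0 + 549.0*I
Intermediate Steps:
S(k) = 7 + k
P = -21 (P = 3*(-7) = -21)
R(O) = 9*I (R(O) = 3*√(-3 - 6) = 3*√(-9) = 3*(3*I) = 9*I)
S(-4) + 61*R(P) = (7 - 4) + 61*(9*I) = 3 + 549*I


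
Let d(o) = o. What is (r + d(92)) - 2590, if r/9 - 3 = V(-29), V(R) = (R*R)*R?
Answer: -221972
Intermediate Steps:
V(R) = R³ (V(R) = R²*R = R³)
r = -219474 (r = 27 + 9*(-29)³ = 27 + 9*(-24389) = 27 - 219501 = -219474)
(r + d(92)) - 2590 = (-219474 + 92) - 2590 = -219382 - 2590 = -221972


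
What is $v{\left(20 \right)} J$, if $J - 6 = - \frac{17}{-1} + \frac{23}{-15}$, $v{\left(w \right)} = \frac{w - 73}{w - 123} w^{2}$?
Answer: $\frac{1365280}{309} \approx 4418.4$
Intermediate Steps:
$v{\left(w \right)} = \frac{w^{2} \left(-73 + w\right)}{-123 + w}$ ($v{\left(w \right)} = \frac{-73 + w}{-123 + w} w^{2} = \frac{w^{2} \left(-73 + w\right)}{-123 + w}$)
$J = \frac{322}{15}$ ($J = 6 + \left(- \frac{17}{-1} + \frac{23}{-15}\right) = 6 + \left(\left(-17\right) \left(-1\right) + 23 \left(- \frac{1}{15}\right)\right) = 6 + \left(17 - \frac{23}{15}\right) = 6 + \frac{232}{15} = \frac{322}{15} \approx 21.467$)
$v{\left(20 \right)} J = \frac{20^{2} \left(-73 + 20\right)}{-123 + 20} \cdot \frac{322}{15} = 400 \frac{1}{-103} \left(-53\right) \frac{322}{15} = 400 \left(- \frac{1}{103}\right) \left(-53\right) \frac{322}{15} = \frac{21200}{103} \cdot \frac{322}{15} = \frac{1365280}{309}$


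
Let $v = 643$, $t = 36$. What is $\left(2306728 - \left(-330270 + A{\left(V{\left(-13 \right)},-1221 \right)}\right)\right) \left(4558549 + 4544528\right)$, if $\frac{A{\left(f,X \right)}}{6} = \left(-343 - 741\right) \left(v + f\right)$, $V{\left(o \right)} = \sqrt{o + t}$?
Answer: $62074519278390 + 59206412808 \sqrt{23} \approx 6.2358 \cdot 10^{13}$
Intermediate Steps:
$V{\left(o \right)} = \sqrt{36 + o}$ ($V{\left(o \right)} = \sqrt{o + 36} = \sqrt{36 + o}$)
$A{\left(f,X \right)} = -4182072 - 6504 f$ ($A{\left(f,X \right)} = 6 \left(-343 - 741\right) \left(643 + f\right) = 6 \left(- 1084 \left(643 + f\right)\right) = 6 \left(-697012 - 1084 f\right) = -4182072 - 6504 f$)
$\left(2306728 - \left(-330270 + A{\left(V{\left(-13 \right)},-1221 \right)}\right)\right) \left(4558549 + 4544528\right) = \left(2306728 + \left(330270 - \left(-4182072 - 6504 \sqrt{36 - 13}\right)\right)\right) \left(4558549 + 4544528\right) = \left(2306728 + \left(330270 - \left(-4182072 - 6504 \sqrt{23}\right)\right)\right) 9103077 = \left(2306728 + \left(330270 + \left(4182072 + 6504 \sqrt{23}\right)\right)\right) 9103077 = \left(2306728 + \left(4512342 + 6504 \sqrt{23}\right)\right) 9103077 = \left(6819070 + 6504 \sqrt{23}\right) 9103077 = 62074519278390 + 59206412808 \sqrt{23}$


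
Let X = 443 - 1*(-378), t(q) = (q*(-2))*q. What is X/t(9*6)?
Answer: -821/5832 ≈ -0.14077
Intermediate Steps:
t(q) = -2*q² (t(q) = (-2*q)*q = -2*q²)
X = 821 (X = 443 + 378 = 821)
X/t(9*6) = 821/((-2*(9*6)²)) = 821/((-2*54²)) = 821/((-2*2916)) = 821/(-5832) = 821*(-1/5832) = -821/5832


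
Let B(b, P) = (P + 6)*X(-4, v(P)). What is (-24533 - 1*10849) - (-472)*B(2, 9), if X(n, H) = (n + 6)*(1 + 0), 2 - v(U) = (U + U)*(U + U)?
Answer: -21222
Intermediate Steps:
v(U) = 2 - 4*U² (v(U) = 2 - (U + U)*(U + U) = 2 - 2*U*2*U = 2 - 4*U²)
X(n, H) = 6 + n (X(n, H) = (6 + n)*1 = 6 + n)
B(b, P) = 12 + 2*P (B(b, P) = (P + 6)*(6 - 4) = (6 + P)*2 = 12 + 2*P)
(-24533 - 1*10849) - (-472)*B(2, 9) = (-24533 - 1*10849) - (-472)*(12 + 2*9) = (-24533 - 10849) - (-472)*(12 + 18) = -35382 - (-472)*30 = -35382 - 1*(-14160) = -35382 + 14160 = -21222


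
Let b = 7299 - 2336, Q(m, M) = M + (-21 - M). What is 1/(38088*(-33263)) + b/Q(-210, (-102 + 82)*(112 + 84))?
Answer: -299415697033/1266921144 ≈ -236.33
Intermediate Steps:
Q(m, M) = -21
b = 4963
1/(38088*(-33263)) + b/Q(-210, (-102 + 82)*(112 + 84)) = 1/(38088*(-33263)) + 4963/(-21) = (1/38088)*(-1/33263) + 4963*(-1/21) = -1/1266921144 - 709/3 = -299415697033/1266921144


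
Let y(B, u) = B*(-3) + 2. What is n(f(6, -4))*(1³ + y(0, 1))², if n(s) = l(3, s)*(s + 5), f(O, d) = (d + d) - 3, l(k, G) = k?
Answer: -162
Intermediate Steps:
y(B, u) = 2 - 3*B (y(B, u) = -3*B + 2 = 2 - 3*B)
f(O, d) = -3 + 2*d (f(O, d) = 2*d - 3 = -3 + 2*d)
n(s) = 15 + 3*s (n(s) = 3*(s + 5) = 3*(5 + s) = 15 + 3*s)
n(f(6, -4))*(1³ + y(0, 1))² = (15 + 3*(-3 + 2*(-4)))*(1³ + (2 - 3*0))² = (15 + 3*(-3 - 8))*(1 + (2 + 0))² = (15 + 3*(-11))*(1 + 2)² = (15 - 33)*3² = -18*9 = -162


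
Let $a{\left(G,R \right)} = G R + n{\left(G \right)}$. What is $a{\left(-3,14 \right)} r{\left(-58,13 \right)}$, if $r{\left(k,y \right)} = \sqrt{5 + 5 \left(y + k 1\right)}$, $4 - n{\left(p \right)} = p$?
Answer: $- 70 i \sqrt{55} \approx - 519.13 i$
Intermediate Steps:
$n{\left(p \right)} = 4 - p$
$a{\left(G,R \right)} = 4 - G + G R$ ($a{\left(G,R \right)} = G R - \left(-4 + G\right) = 4 - G + G R$)
$r{\left(k,y \right)} = \sqrt{5 + 5 k + 5 y}$ ($r{\left(k,y \right)} = \sqrt{5 + 5 \left(y + k\right)} = \sqrt{5 + 5 \left(k + y\right)} = \sqrt{5 + \left(5 k + 5 y\right)} = \sqrt{5 + 5 k + 5 y}$)
$a{\left(-3,14 \right)} r{\left(-58,13 \right)} = \left(4 - -3 - 42\right) \sqrt{5 + 5 \left(-58\right) + 5 \cdot 13} = \left(4 + 3 - 42\right) \sqrt{5 - 290 + 65} = - 35 \sqrt{-220} = - 35 \cdot 2 i \sqrt{55} = - 70 i \sqrt{55}$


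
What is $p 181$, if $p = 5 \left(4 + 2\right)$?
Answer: $5430$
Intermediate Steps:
$p = 30$ ($p = 5 \cdot 6 = 30$)
$p 181 = 30 \cdot 181 = 5430$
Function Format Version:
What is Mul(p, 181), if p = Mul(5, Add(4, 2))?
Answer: 5430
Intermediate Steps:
p = 30 (p = Mul(5, 6) = 30)
Mul(p, 181) = Mul(30, 181) = 5430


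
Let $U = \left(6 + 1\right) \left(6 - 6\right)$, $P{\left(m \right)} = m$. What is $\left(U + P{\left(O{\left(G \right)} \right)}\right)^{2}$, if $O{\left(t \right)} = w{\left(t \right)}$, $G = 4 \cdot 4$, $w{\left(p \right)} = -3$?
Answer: $9$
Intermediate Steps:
$G = 16$
$O{\left(t \right)} = -3$
$U = 0$ ($U = 7 \cdot 0 = 0$)
$\left(U + P{\left(O{\left(G \right)} \right)}\right)^{2} = \left(0 - 3\right)^{2} = \left(-3\right)^{2} = 9$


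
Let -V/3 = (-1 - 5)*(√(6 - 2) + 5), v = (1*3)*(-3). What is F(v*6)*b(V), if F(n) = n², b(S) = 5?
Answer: 14580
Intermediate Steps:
v = -9 (v = 3*(-3) = -9)
V = 126 (V = -3*(-1 - 5)*(√(6 - 2) + 5) = -(-18)*(√4 + 5) = -(-18)*(2 + 5) = -(-18)*7 = -3*(-42) = 126)
F(v*6)*b(V) = (-9*6)²*5 = (-54)²*5 = 2916*5 = 14580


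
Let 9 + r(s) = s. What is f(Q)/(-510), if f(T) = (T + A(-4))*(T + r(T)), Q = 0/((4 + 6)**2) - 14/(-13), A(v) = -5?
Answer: -89/1690 ≈ -0.052663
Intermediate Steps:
r(s) = -9 + s
Q = 14/13 (Q = 0/(10**2) - 14*(-1/13) = 0/100 + 14/13 = 0*(1/100) + 14/13 = 0 + 14/13 = 14/13 ≈ 1.0769)
f(T) = (-9 + 2*T)*(-5 + T) (f(T) = (T - 5)*(T + (-9 + T)) = (-5 + T)*(-9 + 2*T) = (-9 + 2*T)*(-5 + T))
f(Q)/(-510) = (45 - 19*14/13 + 2*(14/13)**2)/(-510) = (45 - 266/13 + 2*(196/169))*(-1/510) = (45 - 266/13 + 392/169)*(-1/510) = (4539/169)*(-1/510) = -89/1690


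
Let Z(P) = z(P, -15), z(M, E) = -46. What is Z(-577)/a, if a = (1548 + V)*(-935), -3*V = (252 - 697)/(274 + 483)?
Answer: 104466/3287416055 ≈ 3.1778e-5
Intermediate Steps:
Z(P) = -46
V = 445/2271 (V = -(252 - 697)/(3*(274 + 483)) = -(-445)/(3*757) = -1/3*(-445/757) = 445/2271 ≈ 0.19595)
a = -3287416055/2271 (a = (1548 + 445/2271)*(-935) = (3515953/2271)*(-935) = -3287416055/2271 ≈ -1.4476e+6)
Z(-577)/a = -46/(-3287416055/2271) = -46*(-2271/3287416055) = 104466/3287416055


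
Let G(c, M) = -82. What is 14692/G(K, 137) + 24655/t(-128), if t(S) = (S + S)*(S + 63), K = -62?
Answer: -24245317/136448 ≈ -177.69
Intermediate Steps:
t(S) = 2*S*(63 + S) (t(S) = (2*S)*(63 + S) = 2*S*(63 + S))
14692/G(K, 137) + 24655/t(-128) = 14692/(-82) + 24655/((2*(-128)*(63 - 128))) = 14692*(-1/82) + 24655/((2*(-128)*(-65))) = -7346/41 + 24655/16640 = -7346/41 + 24655*(1/16640) = -7346/41 + 4931/3328 = -24245317/136448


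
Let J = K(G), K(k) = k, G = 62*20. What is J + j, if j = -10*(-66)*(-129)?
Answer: -83900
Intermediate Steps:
G = 1240
j = -85140 (j = 660*(-129) = -85140)
J = 1240
J + j = 1240 - 85140 = -83900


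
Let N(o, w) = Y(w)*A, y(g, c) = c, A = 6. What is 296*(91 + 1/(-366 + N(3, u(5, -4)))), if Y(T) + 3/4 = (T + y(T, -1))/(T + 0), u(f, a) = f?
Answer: 98501992/3657 ≈ 26935.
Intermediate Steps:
Y(T) = -¾ + (-1 + T)/T (Y(T) = -¾ + (T - 1)/(T + 0) = -¾ + (-1 + T)/T)
N(o, w) = 3*(-4 + w)/(2*w) (N(o, w) = ((-4 + w)/(4*w))*6 = 3*(-4 + w)/(2*w))
296*(91 + 1/(-366 + N(3, u(5, -4)))) = 296*(91 + 1/(-366 + (3/2 - 6/5))) = 296*(91 + 1/(-366 + 3/10)) = 296*(91 + 1/(-3657/10)) = 296*(91 - 10/3657) = 296*(332777/3657) = 98501992/3657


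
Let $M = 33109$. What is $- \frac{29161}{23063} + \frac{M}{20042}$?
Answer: $\frac{179148105}{462228646} \approx 0.38757$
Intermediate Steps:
$- \frac{29161}{23063} + \frac{M}{20042} = - \frac{29161}{23063} + \frac{33109}{20042} = \frac{179148105}{462228646}$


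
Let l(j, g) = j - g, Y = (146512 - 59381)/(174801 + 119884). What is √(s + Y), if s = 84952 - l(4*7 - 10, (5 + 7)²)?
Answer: 3*√820903924640365/294685 ≈ 291.68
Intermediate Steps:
Y = 87131/294685 ≈ 0.29568
s = 85078 (s = 84952 - ((4*7 - 10) - (5 + 7)²) = 84952 - ((28 - 10) - 1*12²) = 84952 - (18 - 1*144) = 84952 - (18 - 144) = 84952 - 1*(-126) = 84952 + 126 = 85078)
√(s + Y) = √(85078 + 87131/294685) = √(25071297561/294685) = 3*√820903924640365/294685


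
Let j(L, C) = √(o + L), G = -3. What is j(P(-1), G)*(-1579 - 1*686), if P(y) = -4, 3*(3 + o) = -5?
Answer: -755*I*√78 ≈ -6668.0*I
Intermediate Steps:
o = -14/3 (o = -3 + (⅓)*(-5) = -3 - 5/3 = -14/3 ≈ -4.6667)
j(L, C) = √(-14/3 + L)
j(P(-1), G)*(-1579 - 1*686) = (√(-42 + 9*(-4))/3)*(-1579 - 1*686) = (√(-42 - 36)/3)*(-1579 - 686) = (√(-78)/3)*(-2265) = ((I*√78)/3)*(-2265) = (I*√78/3)*(-2265) = -755*I*√78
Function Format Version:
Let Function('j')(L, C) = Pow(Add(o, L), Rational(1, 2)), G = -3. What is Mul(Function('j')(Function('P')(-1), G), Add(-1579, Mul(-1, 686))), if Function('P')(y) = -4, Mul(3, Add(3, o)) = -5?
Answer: Mul(-755, I, Pow(78, Rational(1, 2))) ≈ Mul(-6668.0, I)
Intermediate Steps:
o = Rational(-14, 3) (o = Add(-3, Mul(Rational(1, 3), -5)) = Add(-3, Rational(-5, 3)) = Rational(-14, 3) ≈ -4.6667)
Function('j')(L, C) = Pow(Add(Rational(-14, 3), L), Rational(1, 2))
Mul(Function('j')(Function('P')(-1), G), Add(-1579, Mul(-1, 686))) = Mul(Mul(Rational(1, 3), Pow(Add(-42, Mul(9, -4)), Rational(1, 2))), Add(-1579, Mul(-1, 686))) = Mul(Mul(Rational(1, 3), Pow(Add(-42, -36), Rational(1, 2))), Add(-1579, -686)) = Mul(Mul(Rational(1, 3), Pow(-78, Rational(1, 2))), -2265) = Mul(Mul(Rational(1, 3), Mul(I, Pow(78, Rational(1, 2)))), -2265) = Mul(Mul(Rational(1, 3), I, Pow(78, Rational(1, 2))), -2265) = Mul(-755, I, Pow(78, Rational(1, 2)))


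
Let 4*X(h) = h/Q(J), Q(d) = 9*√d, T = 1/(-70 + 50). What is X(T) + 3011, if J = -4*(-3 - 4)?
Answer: 3011 - √7/10080 ≈ 3011.0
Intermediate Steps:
T = -1/20 (T = 1/(-20) = -1/20 ≈ -0.050000)
J = 28 (J = -4*(-7) = 28)
X(h) = h*√7/504 (X(h) = (h/((9*√28)))/4 = (h/((9*(2*√7))))/4 = (h/((18*√7)))/4 = (h*(√7/126))/4 = (h*√7/126)/4 = h*√7/504)
X(T) + 3011 = (1/504)*(-1/20)*√7 + 3011 = -√7/10080 + 3011 = 3011 - √7/10080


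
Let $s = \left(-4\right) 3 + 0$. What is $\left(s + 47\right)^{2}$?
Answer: $1225$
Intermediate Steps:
$s = -12$ ($s = -12 + 0 = -12$)
$\left(s + 47\right)^{2} = \left(-12 + 47\right)^{2} = 35^{2} = 1225$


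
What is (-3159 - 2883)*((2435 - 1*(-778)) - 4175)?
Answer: 5812404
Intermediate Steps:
(-3159 - 2883)*((2435 - 1*(-778)) - 4175) = -6042*((2435 + 778) - 4175) = -6042*(3213 - 4175) = -6042*(-962) = 5812404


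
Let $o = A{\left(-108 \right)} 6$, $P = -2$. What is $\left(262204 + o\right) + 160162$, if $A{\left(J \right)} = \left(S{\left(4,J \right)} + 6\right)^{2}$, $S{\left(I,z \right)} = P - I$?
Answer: $422366$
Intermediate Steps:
$S{\left(I,z \right)} = -2 - I$
$A{\left(J \right)} = 0$ ($A{\left(J \right)} = \left(\left(-2 - 4\right) + 6\right)^{2} = \left(-6 + 6\right)^{2} = 0^{2} = 0$)
$o = 0$ ($o = 0 \cdot 6 = 0$)
$\left(262204 + o\right) + 160162 = \left(262204 + 0\right) + 160162 = 262204 + 160162 = 422366$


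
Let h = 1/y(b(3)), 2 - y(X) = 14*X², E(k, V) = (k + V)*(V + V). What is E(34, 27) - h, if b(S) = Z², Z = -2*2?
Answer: 11799109/3582 ≈ 3294.0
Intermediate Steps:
Z = -4
E(k, V) = 2*V*(V + k) (E(k, V) = (V + k)*(2*V) = 2*V*(V + k))
b(S) = 16 (b(S) = (-4)² = 16)
y(X) = 2 - 14*X²
h = -1/3582 (h = 1/(2 - 14*16²) = 1/(2 - 14*256) = 1/(2 - 3584) = 1/(-3582) = -1/3582 ≈ -0.00027917)
E(34, 27) - h = 2*27*(27 + 34) - 1*(-1/3582) = 2*27*61 + 1/3582 = 3294 + 1/3582 = 11799109/3582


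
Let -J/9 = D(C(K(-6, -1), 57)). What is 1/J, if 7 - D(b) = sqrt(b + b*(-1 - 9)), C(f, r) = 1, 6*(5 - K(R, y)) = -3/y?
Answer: -7/522 - I/174 ≈ -0.01341 - 0.0057471*I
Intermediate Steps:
K(R, y) = 5 + 1/(2*y) (K(R, y) = 5 - (-1)/(2*y) = 5 + 1/(2*y))
D(b) = 7 - 3*sqrt(-b) (D(b) = 7 - sqrt(b + b*(-1 - 9)) = 7 - sqrt(b + b*(-10)) = 7 - sqrt(b - 10*b) = 7 - sqrt(-9*b) = 7 - 3*sqrt(-b))
J = -63 + 27*I (J = -9*(7 - 3*I) = -63 + 27*I ≈ -63.0 + 27.0*I)
1/J = 1/(-63 + 27*I) = (-63 - 27*I)/4698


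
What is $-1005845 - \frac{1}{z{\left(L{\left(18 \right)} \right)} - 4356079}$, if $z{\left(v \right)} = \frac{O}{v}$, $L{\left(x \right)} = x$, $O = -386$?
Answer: $- \frac{39434056663871}{39204904} \approx -1.0058 \cdot 10^{6}$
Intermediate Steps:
$z{\left(v \right)} = - \frac{386}{v}$
$-1005845 - \frac{1}{z{\left(L{\left(18 \right)} \right)} - 4356079} = -1005845 - \frac{1}{- \frac{386}{18} - 4356079} = -1005845 - \frac{1}{\left(-386\right) \frac{1}{18} - 4356079} = -1005845 - \frac{1}{- \frac{193}{9} - 4356079} = -1005845 - \frac{1}{- \frac{39204904}{9}} = -1005845 - - \frac{9}{39204904} = -1005845 + \frac{9}{39204904} = - \frac{39434056663871}{39204904}$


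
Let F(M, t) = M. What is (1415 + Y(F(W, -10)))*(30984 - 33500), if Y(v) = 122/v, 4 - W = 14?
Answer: -17647224/5 ≈ -3.5294e+6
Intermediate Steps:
W = -10 (W = 4 - 1*14 = 4 - 14 = -10)
(1415 + Y(F(W, -10)))*(30984 - 33500) = (1415 + 122/(-10))*(30984 - 33500) = (1415 + 122*(-⅒))*(-2516) = (1415 - 61/5)*(-2516) = (7014/5)*(-2516) = -17647224/5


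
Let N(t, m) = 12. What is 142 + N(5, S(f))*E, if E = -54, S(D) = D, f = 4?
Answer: -506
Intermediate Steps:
142 + N(5, S(f))*E = 142 + 12*(-54) = 142 - 648 = -506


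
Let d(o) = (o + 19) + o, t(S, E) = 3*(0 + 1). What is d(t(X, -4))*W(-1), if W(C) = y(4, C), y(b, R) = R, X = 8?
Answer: -25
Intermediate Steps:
W(C) = C
t(S, E) = 3 (t(S, E) = 3*1 = 3)
d(o) = 19 + 2*o (d(o) = (19 + o) + o = 19 + 2*o)
d(t(X, -4))*W(-1) = (19 + 2*3)*(-1) = (19 + 6)*(-1) = 25*(-1) = -25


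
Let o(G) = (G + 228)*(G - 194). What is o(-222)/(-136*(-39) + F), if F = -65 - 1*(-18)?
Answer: -2496/5257 ≈ -0.47480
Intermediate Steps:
F = -47 (F = -65 + 18 = -47)
o(G) = (-194 + G)*(228 + G) (o(G) = (228 + G)*(-194 + G) = (-194 + G)*(228 + G))
o(-222)/(-136*(-39) + F) = (-44232 + (-222)² + 34*(-222))/(-136*(-39) - 47) = (-44232 + 49284 - 7548)/(5304 - 47) = -2496/5257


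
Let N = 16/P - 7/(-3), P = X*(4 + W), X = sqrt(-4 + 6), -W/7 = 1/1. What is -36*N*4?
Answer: -336 + 384*sqrt(2) ≈ 207.06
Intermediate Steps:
W = -7 (W = -7/1 = -7*1 = -7)
X = sqrt(2) ≈ 1.4142
P = -3*sqrt(2) (P = sqrt(2)*(4 - 7) = sqrt(2)*(-3) = -3*sqrt(2) ≈ -4.2426)
N = 7/3 - 8*sqrt(2)/3 (N = 16/((-3*sqrt(2))) - 7/(-3) = 16*(-sqrt(2)/6) - 7*(-1/3) = -8*sqrt(2)/3 + 7/3 = 7/3 - 8*sqrt(2)/3 ≈ -1.4379)
-36*N*4 = -36*(7/3 - 8*sqrt(2)/3)*4 = (-84 + 96*sqrt(2))*4 = -336 + 384*sqrt(2)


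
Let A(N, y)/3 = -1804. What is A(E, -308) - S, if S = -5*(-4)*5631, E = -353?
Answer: -118032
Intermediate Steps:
A(N, y) = -5412 (A(N, y) = 3*(-1804) = -5412)
S = 112620 (S = 20*5631 = 112620)
A(E, -308) - S = -5412 - 1*112620 = -5412 - 112620 = -118032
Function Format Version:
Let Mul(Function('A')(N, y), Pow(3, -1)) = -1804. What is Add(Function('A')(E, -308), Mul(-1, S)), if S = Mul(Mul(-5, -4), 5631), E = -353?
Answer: -118032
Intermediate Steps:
Function('A')(N, y) = -5412 (Function('A')(N, y) = Mul(3, -1804) = -5412)
S = 112620 (S = Mul(20, 5631) = 112620)
Add(Function('A')(E, -308), Mul(-1, S)) = Add(-5412, Mul(-1, 112620)) = Add(-5412, -112620) = -118032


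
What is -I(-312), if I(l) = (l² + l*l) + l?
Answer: -194376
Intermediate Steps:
I(l) = l + 2*l² (I(l) = (l² + l²) + l = 2*l² + l = l + 2*l²)
-I(-312) = -(-312)*(1 + 2*(-312)) = -(-312)*(1 - 624) = -(-312)*(-623) = -1*194376 = -194376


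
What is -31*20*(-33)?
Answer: 20460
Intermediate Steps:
-31*20*(-33) = -620*(-33) = 20460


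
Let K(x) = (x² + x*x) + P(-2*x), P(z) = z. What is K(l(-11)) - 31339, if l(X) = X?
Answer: -31075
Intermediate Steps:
K(x) = -2*x + 2*x² (K(x) = (x² + x*x) - 2*x = (x² + x²) - 2*x = 2*x² - 2*x = -2*x + 2*x²)
K(l(-11)) - 31339 = 2*(-11)*(-1 - 11) - 31339 = 2*(-11)*(-12) - 31339 = 264 - 31339 = -31075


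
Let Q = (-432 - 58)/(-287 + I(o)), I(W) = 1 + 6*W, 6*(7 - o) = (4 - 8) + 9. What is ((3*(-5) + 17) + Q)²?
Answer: 976144/62001 ≈ 15.744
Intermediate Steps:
o = 37/6 (o = 7 - ((4 - 8) + 9)/6 = 7 - (-4 + 9)/6 = 7 - ⅙*5 = 7 - ⅚ = 37/6 ≈ 6.1667)
Q = 490/249 (Q = (-432 - 58)/(-287 + (1 + 6*(37/6))) = -490/(-287 + (1 + 37)) = -490/(-287 + 38) = -490/(-249) = -490*(-1/249) = 490/249 ≈ 1.9679)
((3*(-5) + 17) + Q)² = ((3*(-5) + 17) + 490/249)² = ((-15 + 17) + 490/249)² = (2 + 490/249)² = (988/249)² = 976144/62001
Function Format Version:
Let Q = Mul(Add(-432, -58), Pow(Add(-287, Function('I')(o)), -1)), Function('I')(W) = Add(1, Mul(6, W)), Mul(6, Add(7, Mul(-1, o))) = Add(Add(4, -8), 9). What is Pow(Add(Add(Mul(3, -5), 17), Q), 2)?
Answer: Rational(976144, 62001) ≈ 15.744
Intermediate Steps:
o = Rational(37, 6) (o = Add(7, Mul(Rational(-1, 6), Add(Add(4, -8), 9))) = Add(7, Mul(Rational(-1, 6), Add(-4, 9))) = Add(7, Mul(Rational(-1, 6), 5)) = Add(7, Rational(-5, 6)) = Rational(37, 6) ≈ 6.1667)
Q = Rational(490, 249) (Q = Mul(Add(-432, -58), Pow(Add(-287, Add(1, Mul(6, Rational(37, 6)))), -1)) = Mul(-490, Pow(Add(-287, Add(1, 37)), -1)) = Mul(-490, Pow(Add(-287, 38), -1)) = Mul(-490, Pow(-249, -1)) = Mul(-490, Rational(-1, 249)) = Rational(490, 249) ≈ 1.9679)
Pow(Add(Add(Mul(3, -5), 17), Q), 2) = Pow(Add(Add(Mul(3, -5), 17), Rational(490, 249)), 2) = Pow(Add(Add(-15, 17), Rational(490, 249)), 2) = Pow(Add(2, Rational(490, 249)), 2) = Pow(Rational(988, 249), 2) = Rational(976144, 62001)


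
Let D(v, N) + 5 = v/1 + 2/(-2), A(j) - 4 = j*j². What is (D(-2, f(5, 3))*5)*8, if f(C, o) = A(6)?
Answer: -320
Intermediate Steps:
A(j) = 4 + j³ (A(j) = 4 + j*j² = 4 + j³)
f(C, o) = 220 (f(C, o) = 4 + 6³ = 4 + 216 = 220)
D(v, N) = -6 + v (D(v, N) = -5 + (v/1 + 2/(-2)) = -5 + (v*1 + 2*(-½)) = -5 + (v - 1) = -5 + (-1 + v) = -6 + v)
(D(-2, f(5, 3))*5)*8 = ((-6 - 2)*5)*8 = -8*5*8 = -40*8 = -320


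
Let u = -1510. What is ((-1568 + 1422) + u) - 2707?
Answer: -4363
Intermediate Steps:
((-1568 + 1422) + u) - 2707 = ((-1568 + 1422) - 1510) - 2707 = (-146 - 1510) - 2707 = -1656 - 2707 = -4363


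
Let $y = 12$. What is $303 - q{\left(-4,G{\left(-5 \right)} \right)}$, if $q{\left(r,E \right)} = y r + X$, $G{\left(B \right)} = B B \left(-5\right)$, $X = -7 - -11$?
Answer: $347$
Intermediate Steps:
$X = 4$ ($X = -7 + 11 = 4$)
$G{\left(B \right)} = - 5 B^{2}$ ($G{\left(B \right)} = B^{2} \left(-5\right) = - 5 B^{2}$)
$q{\left(r,E \right)} = 4 + 12 r$ ($q{\left(r,E \right)} = 12 r + 4 = 4 + 12 r$)
$303 - q{\left(-4,G{\left(-5 \right)} \right)} = 303 - \left(4 + 12 \left(-4\right)\right) = 303 - \left(4 - 48\right) = 303 - -44 = 303 + 44 = 347$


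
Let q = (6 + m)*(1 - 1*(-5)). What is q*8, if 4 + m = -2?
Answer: 0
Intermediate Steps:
m = -6 (m = -4 - 2 = -6)
q = 0 (q = (6 - 6)*(1 - 1*(-5)) = 0*(1 + 5) = 0*6 = 0)
q*8 = 0*8 = 0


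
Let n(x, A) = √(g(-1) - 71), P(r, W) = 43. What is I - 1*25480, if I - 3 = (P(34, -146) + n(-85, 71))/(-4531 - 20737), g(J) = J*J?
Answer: -643752879/25268 - I*√70/25268 ≈ -25477.0 - 0.00033111*I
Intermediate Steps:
g(J) = J²
n(x, A) = I*√70 (n(x, A) = √((-1)² - 71) = √(1 - 71) = √(-70) = I*√70)
I = 75761/25268 - I*√70/25268 (I = 3 + (43 + I*√70)/(-4531 - 20737) = 3 + (43 + I*√70)/(-25268) = 3 + (43 + I*√70)*(-1/25268) = 3 + (-43/25268 - I*√70/25268) = 75761/25268 - I*√70/25268 ≈ 2.9983 - 0.00033111*I)
I - 1*25480 = (75761/25268 - I*√70/25268) - 1*25480 = (75761/25268 - I*√70/25268) - 25480 = -643752879/25268 - I*√70/25268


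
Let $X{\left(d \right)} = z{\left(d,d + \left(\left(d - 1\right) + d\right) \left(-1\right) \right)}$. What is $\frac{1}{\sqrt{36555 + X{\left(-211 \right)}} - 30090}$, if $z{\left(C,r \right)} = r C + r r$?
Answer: $- \frac{30090}{905371333} - \frac{\sqrt{36767}}{905371333} \approx -3.3447 \cdot 10^{-5}$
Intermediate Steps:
$z{\left(C,r \right)} = r^{2} + C r$ ($z{\left(C,r \right)} = C r + r^{2} = r^{2} + C r$)
$X{\left(d \right)} = 1 - d$ ($X{\left(d \right)} = \left(d + \left(\left(d - 1\right) + d\right) \left(-1\right)\right) \left(d + \left(d + \left(\left(d - 1\right) + d\right) \left(-1\right)\right)\right) = \left(d + \left(\left(-1 + d\right) + d\right) \left(-1\right)\right) \left(d + \left(d + \left(\left(-1 + d\right) + d\right) \left(-1\right)\right)\right) = \left(d + \left(-1 + 2 d\right) \left(-1\right)\right) \left(d + \left(d + \left(-1 + 2 d\right) \left(-1\right)\right)\right) = \left(d - \left(-1 + 2 d\right)\right) \left(d + \left(d - \left(-1 + 2 d\right)\right)\right) = \left(1 - d\right) \left(d - \left(-1 + d\right)\right) = \left(1 - d\right) 1 = 1 - d$)
$\frac{1}{\sqrt{36555 + X{\left(-211 \right)}} - 30090} = \frac{1}{\sqrt{36555 + \left(1 - -211\right)} - 30090} = \frac{1}{\sqrt{36555 + \left(1 + 211\right)} - 30090} = \frac{1}{\sqrt{36555 + 212} - 30090} = \frac{1}{\sqrt{36767} - 30090} = \frac{1}{-30090 + \sqrt{36767}}$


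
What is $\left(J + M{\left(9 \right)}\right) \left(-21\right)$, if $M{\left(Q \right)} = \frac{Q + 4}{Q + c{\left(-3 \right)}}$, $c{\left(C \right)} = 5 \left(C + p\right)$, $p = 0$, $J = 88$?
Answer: $- \frac{3605}{2} \approx -1802.5$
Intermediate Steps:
$c{\left(C \right)} = 5 C$ ($c{\left(C \right)} = 5 \left(C + 0\right) = 5 C$)
$M{\left(Q \right)} = \frac{4 + Q}{-15 + Q}$ ($M{\left(Q \right)} = \frac{Q + 4}{Q + 5 \left(-3\right)} = \frac{4 + Q}{Q - 15} = \frac{4 + Q}{-15 + Q}$)
$\left(J + M{\left(9 \right)}\right) \left(-21\right) = \left(88 + \frac{4 + 9}{-15 + 9}\right) \left(-21\right) = \left(88 + \frac{1}{-6} \cdot 13\right) \left(-21\right) = \left(88 - \frac{13}{6}\right) \left(-21\right) = \frac{515}{6} \left(-21\right) = - \frac{3605}{2}$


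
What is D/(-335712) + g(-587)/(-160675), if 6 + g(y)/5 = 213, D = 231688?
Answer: -939348283/1348513140 ≈ -0.69658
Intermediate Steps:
g(y) = 1035 (g(y) = -30 + 5*213 = -30 + 1065 = 1035)
D/(-335712) + g(-587)/(-160675) = 231688/(-335712) + 1035/(-160675) = 231688*(-1/335712) + 1035*(-1/160675) = -28961/41964 - 207/32135 = -939348283/1348513140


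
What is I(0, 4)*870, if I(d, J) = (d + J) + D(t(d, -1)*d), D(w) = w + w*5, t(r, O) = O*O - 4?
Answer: 3480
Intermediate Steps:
t(r, O) = -4 + O**2 (t(r, O) = O**2 - 4 = -4 + O**2)
D(w) = 6*w (D(w) = w + 5*w = 6*w)
I(d, J) = J - 17*d (I(d, J) = (d + J) + 6*((-4 + (-1)**2)*d) = (J + d) + 6*((-4 + 1)*d) = (J + d) + 6*(-3*d) = (J + d) - 18*d = J - 17*d)
I(0, 4)*870 = (4 - 17*0)*870 = (4 + 0)*870 = 4*870 = 3480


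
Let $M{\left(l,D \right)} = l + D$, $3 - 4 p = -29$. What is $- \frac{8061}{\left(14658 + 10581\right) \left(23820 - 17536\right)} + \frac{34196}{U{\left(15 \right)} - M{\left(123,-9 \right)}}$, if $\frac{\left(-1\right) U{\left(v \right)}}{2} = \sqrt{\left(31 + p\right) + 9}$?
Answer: $- \frac{17174577080733}{56409400564} + \frac{68392 \sqrt{3}}{3201} \approx -267.46$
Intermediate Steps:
$p = 8$ ($p = \frac{3}{4} - - \frac{29}{4} = \frac{3}{4} + \frac{29}{4} = 8$)
$U{\left(v \right)} = - 8 \sqrt{3}$ ($U{\left(v \right)} = - 2 \sqrt{\left(31 + 8\right) + 9} = - 2 \sqrt{39 + 9} = - 2 \sqrt{48} = - 2 \cdot 4 \sqrt{3} = - 8 \sqrt{3}$)
$M{\left(l,D \right)} = D + l$
$- \frac{8061}{\left(14658 + 10581\right) \left(23820 - 17536\right)} + \frac{34196}{U{\left(15 \right)} - M{\left(123,-9 \right)}} = - \frac{8061}{\left(14658 + 10581\right) \left(23820 - 17536\right)} + \frac{34196}{- 8 \sqrt{3} - \left(-9 + 123\right)} = - \frac{8061}{25239 \cdot 6284} + \frac{34196}{- 8 \sqrt{3} - 114} = - \frac{8061}{158601876} + \frac{34196}{- 8 \sqrt{3} - 114} = \left(-8061\right) \frac{1}{158601876} + \frac{34196}{-114 - 8 \sqrt{3}} = - \frac{2687}{52867292} + \frac{34196}{-114 - 8 \sqrt{3}}$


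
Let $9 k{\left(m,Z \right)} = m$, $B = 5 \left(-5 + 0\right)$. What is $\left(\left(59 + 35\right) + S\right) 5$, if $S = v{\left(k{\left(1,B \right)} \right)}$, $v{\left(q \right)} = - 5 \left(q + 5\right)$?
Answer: $\frac{3080}{9} \approx 342.22$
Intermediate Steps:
$B = -25$ ($B = 5 \left(-5\right) = -25$)
$k{\left(m,Z \right)} = \frac{m}{9}$
$v{\left(q \right)} = -25 - 5 q$ ($v{\left(q \right)} = - 5 \left(5 + q\right) = -25 - 5 q$)
$S = - \frac{230}{9}$ ($S = -25 - 5 \cdot \frac{1}{9} \cdot 1 = -25 - \frac{5}{9} = - \frac{230}{9} \approx -25.556$)
$\left(\left(59 + 35\right) + S\right) 5 = \left(\left(59 + 35\right) - \frac{230}{9}\right) 5 = \left(94 - \frac{230}{9}\right) 5 = \frac{616}{9} \cdot 5 = \frac{3080}{9}$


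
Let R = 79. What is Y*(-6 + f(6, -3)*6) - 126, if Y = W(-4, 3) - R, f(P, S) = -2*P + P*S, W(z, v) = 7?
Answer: 13266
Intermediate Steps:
Y = -72 (Y = 7 - 1*79 = 7 - 79 = -72)
Y*(-6 + f(6, -3)*6) - 126 = -72*(-6 + (6*(-2 - 3))*6) - 126 = -72*(-6 + (6*(-5))*6) - 126 = -72*(-6 - 30*6) - 126 = -72*(-6 - 180) - 126 = -72*(-186) - 126 = 13392 - 126 = 13266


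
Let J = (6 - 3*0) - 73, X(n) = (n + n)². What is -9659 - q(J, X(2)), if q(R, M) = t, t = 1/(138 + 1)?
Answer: -1342602/139 ≈ -9659.0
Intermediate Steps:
X(n) = 4*n² (X(n) = (2*n)² = 4*n²)
t = 1/139 ≈ 0.0071942
J = -67 (J = (6 + 0) - 73 = 6 - 73 = -67)
q(R, M) = 1/139
-9659 - q(J, X(2)) = -9659 - 1*1/139 = -9659 - 1/139 = -1342602/139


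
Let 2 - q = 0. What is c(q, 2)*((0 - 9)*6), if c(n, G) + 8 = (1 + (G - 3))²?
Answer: 432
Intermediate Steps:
q = 2 (q = 2 - 1*0 = 2 + 0 = 2)
c(n, G) = -8 + (-2 + G)² (c(n, G) = -8 + (1 + (G - 3))² = -8 + (1 + (-3 + G))² = -8 + (-2 + G)²)
c(q, 2)*((0 - 9)*6) = (-8 + (-2 + 2)²)*((0 - 9)*6) = (-8 + 0²)*(-9*6) = (-8 + 0)*(-54) = -8*(-54) = 432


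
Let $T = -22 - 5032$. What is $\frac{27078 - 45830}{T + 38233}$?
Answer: $- \frac{18752}{33179} \approx -0.56518$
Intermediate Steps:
$T = -5054$ ($T = -22 - 5032 = -5054$)
$\frac{27078 - 45830}{T + 38233} = \frac{27078 - 45830}{-5054 + 38233} = - \frac{18752}{33179}$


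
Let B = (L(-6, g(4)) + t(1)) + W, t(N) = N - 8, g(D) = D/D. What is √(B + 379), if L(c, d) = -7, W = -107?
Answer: √258 ≈ 16.062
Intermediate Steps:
g(D) = 1
t(N) = -8 + N
B = -121 (B = (-7 + (-8 + 1)) - 107 = (-7 - 7) - 107 = -14 - 107 = -121)
√(B + 379) = √(-121 + 379) = √258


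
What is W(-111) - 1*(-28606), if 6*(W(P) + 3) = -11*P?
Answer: 57613/2 ≈ 28807.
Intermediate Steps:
W(P) = -3 - 11*P/6 (W(P) = -3 + (-11*P)/6 = -3 - 11*P/6)
W(-111) - 1*(-28606) = (-3 - 11/6*(-111)) - 1*(-28606) = (-3 + 407/2) + 28606 = 401/2 + 28606 = 57613/2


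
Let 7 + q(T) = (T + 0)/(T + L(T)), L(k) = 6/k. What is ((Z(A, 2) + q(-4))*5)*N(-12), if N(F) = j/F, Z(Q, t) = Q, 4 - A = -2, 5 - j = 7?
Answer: -5/22 ≈ -0.22727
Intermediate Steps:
j = -2 (j = 5 - 1*7 = 5 - 7 = -2)
A = 6 (A = 4 - 1*(-2) = 4 + 2 = 6)
N(F) = -2/F
q(T) = -7 + T/(T + 6/T) (q(T) = -7 + (T + 0)/(T + 6/T) = -7 + T/(T + 6/T))
((Z(A, 2) + q(-4))*5)*N(-12) = ((6 + 6*(-7 - 1*(-4)**2)/(6 + (-4)**2))*5)*(-2/(-12)) = ((6 + 6*(-7 - 1*16)/(6 + 16))*5)*(-2*(-1/12)) = ((6 + 6*(-7 - 16)/22)*5)*(1/6) = ((6 + 6*(1/22)*(-23))*5)*(1/6) = ((6 - 69/11)*5)*(1/6) = -3/11*5*(1/6) = -15/11*1/6 = -5/22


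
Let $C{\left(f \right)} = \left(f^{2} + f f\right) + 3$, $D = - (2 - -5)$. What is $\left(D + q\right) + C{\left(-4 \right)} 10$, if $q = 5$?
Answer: $348$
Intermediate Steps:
$D = -7$ ($D = - (2 + 5) = \left(-1\right) 7 = -7$)
$C{\left(f \right)} = 3 + 2 f^{2}$ ($C{\left(f \right)} = \left(f^{2} + f^{2}\right) + 3 = 2 f^{2} + 3 = 3 + 2 f^{2}$)
$\left(D + q\right) + C{\left(-4 \right)} 10 = \left(-7 + 5\right) + \left(3 + 2 \left(-4\right)^{2}\right) 10 = -2 + \left(3 + 2 \cdot 16\right) 10 = -2 + \left(3 + 32\right) 10 = -2 + 35 \cdot 10 = -2 + 350 = 348$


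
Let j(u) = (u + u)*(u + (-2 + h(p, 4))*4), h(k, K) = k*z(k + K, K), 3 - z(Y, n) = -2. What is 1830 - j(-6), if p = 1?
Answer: 1902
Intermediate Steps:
z(Y, n) = 5 (z(Y, n) = 3 - 1*(-2) = 3 + 2 = 5)
h(k, K) = 5*k (h(k, K) = k*5 = 5*k)
j(u) = 2*u*(12 + u) (j(u) = (u + u)*(u + (-2 + 5*1)*4) = (2*u)*(u + (-2 + 5)*4) = (2*u)*(u + 3*4) = (2*u)*(u + 12) = (2*u)*(12 + u) = 2*u*(12 + u))
1830 - j(-6) = 1830 - 2*(-6)*(12 - 6) = 1830 - 2*(-6)*6 = 1830 - 1*(-72) = 1830 + 72 = 1902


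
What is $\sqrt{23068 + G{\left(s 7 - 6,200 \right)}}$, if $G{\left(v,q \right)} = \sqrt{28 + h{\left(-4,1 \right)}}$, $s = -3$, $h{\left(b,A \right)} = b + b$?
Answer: $\sqrt{23068 + 2 \sqrt{5}} \approx 151.9$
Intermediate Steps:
$h{\left(b,A \right)} = 2 b$
$G{\left(v,q \right)} = 2 \sqrt{5}$ ($G{\left(v,q \right)} = \sqrt{28 + 2 \left(-4\right)} = \sqrt{28 - 8} = \sqrt{20} = 2 \sqrt{5}$)
$\sqrt{23068 + G{\left(s 7 - 6,200 \right)}} = \sqrt{23068 + 2 \sqrt{5}}$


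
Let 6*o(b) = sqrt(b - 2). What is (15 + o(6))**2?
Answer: 2116/9 ≈ 235.11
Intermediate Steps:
o(b) = sqrt(-2 + b)/6 (o(b) = sqrt(b - 2)/6 = sqrt(-2 + b)/6)
(15 + o(6))**2 = (15 + sqrt(-2 + 6)/6)**2 = (15 + sqrt(4)/6)**2 = (15 + (1/6)*2)**2 = (15 + 1/3)**2 = (46/3)**2 = 2116/9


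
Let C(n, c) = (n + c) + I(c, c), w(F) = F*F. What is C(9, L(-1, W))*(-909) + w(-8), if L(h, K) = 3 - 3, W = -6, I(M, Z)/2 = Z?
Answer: -8117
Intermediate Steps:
w(F) = F²
I(M, Z) = 2*Z
L(h, K) = 0
C(n, c) = n + 3*c (C(n, c) = (n + c) + 2*c = (c + n) + 2*c = n + 3*c)
C(9, L(-1, W))*(-909) + w(-8) = (9 + 3*0)*(-909) + (-8)² = (9 + 0)*(-909) + 64 = 9*(-909) + 64 = -8181 + 64 = -8117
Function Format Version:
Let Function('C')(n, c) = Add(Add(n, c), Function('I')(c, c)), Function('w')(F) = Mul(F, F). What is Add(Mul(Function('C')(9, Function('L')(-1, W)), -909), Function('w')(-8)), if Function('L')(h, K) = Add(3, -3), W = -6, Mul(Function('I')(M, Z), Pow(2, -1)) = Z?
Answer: -8117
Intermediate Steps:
Function('w')(F) = Pow(F, 2)
Function('I')(M, Z) = Mul(2, Z)
Function('L')(h, K) = 0
Function('C')(n, c) = Add(n, Mul(3, c)) (Function('C')(n, c) = Add(Add(n, c), Mul(2, c)) = Add(Add(c, n), Mul(2, c)) = Add(n, Mul(3, c)))
Add(Mul(Function('C')(9, Function('L')(-1, W)), -909), Function('w')(-8)) = Add(Mul(Add(9, Mul(3, 0)), -909), Pow(-8, 2)) = Add(Mul(Add(9, 0), -909), 64) = Add(Mul(9, -909), 64) = Add(-8181, 64) = -8117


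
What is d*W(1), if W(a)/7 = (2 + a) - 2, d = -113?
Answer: -791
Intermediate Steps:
W(a) = 7*a (W(a) = 7*((2 + a) - 2) = 7*a)
d*W(1) = -791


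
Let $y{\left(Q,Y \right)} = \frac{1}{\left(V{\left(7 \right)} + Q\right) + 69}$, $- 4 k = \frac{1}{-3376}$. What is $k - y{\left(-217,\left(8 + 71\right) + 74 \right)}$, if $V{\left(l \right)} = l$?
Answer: $\frac{13645}{1904064} \approx 0.0071663$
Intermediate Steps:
$k = \frac{1}{13504}$ ($k = - \frac{1}{4 \left(-3376\right)} = \left(- \frac{1}{4}\right) \left(- \frac{1}{3376}\right) = \frac{1}{13504} \approx 7.4052 \cdot 10^{-5}$)
$y{\left(Q,Y \right)} = \frac{1}{76 + Q}$ ($y{\left(Q,Y \right)} = \frac{1}{\left(7 + Q\right) + 69} = \frac{1}{76 + Q}$)
$k - y{\left(-217,\left(8 + 71\right) + 74 \right)} = \frac{1}{13504} - \frac{1}{76 - 217} = \frac{1}{13504} - \frac{1}{-141} = \frac{1}{13504} - - \frac{1}{141} = \frac{1}{13504} + \frac{1}{141} = \frac{13645}{1904064}$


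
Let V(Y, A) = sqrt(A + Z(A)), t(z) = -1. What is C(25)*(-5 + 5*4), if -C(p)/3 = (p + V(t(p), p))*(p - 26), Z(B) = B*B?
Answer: 1125 + 225*sqrt(26) ≈ 2272.3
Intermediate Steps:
Z(B) = B**2
V(Y, A) = sqrt(A + A**2)
C(p) = -3*(-26 + p)*(p + sqrt(p*(1 + p))) (C(p) = -3*(p + sqrt(p*(1 + p)))*(p - 26) = -3*(p + sqrt(p*(1 + p)))*(-26 + p) = -3*(-26 + p)*(p + sqrt(p*(1 + p))))
C(25)*(-5 + 5*4) = (-3*25**2 + 78*25 + 78*sqrt(25*(1 + 25)) - 3*25*sqrt(25*(1 + 25)))*(-5 + 5*4) = (-3*625 + 1950 + 78*sqrt(25*26) - 3*25*sqrt(25*26))*(-5 + 20) = (-1875 + 1950 + 78*sqrt(650) - 3*25*sqrt(650))*15 = (-1875 + 1950 + 78*(5*sqrt(26)) - 3*25*5*sqrt(26))*15 = (-1875 + 1950 + 390*sqrt(26) - 375*sqrt(26))*15 = (75 + 15*sqrt(26))*15 = 1125 + 225*sqrt(26)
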